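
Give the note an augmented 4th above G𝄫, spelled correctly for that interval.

Cb

G up a perfect fourth is C, so the target letter is C.
From Gbb, an augmented fourth is 6 semitones up: Cb.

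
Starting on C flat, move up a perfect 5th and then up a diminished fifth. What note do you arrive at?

Dbb

A perfect fifth up from Cb is Gb (letter G, 7 semitones up).
A diminished fifth up from Gb is Dbb (letter D, 6 semitones up).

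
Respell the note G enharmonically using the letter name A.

G is pitch class 7. The letter A alone is pitch class 9.
To reach pitch class 7 from A requires an offset of -2 semitones, i.e. double flat: Abb.

Abb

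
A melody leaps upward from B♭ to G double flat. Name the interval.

diminished sixth

The letter names run B→G, a span of 5 letter steps, so the interval is some kind of sixth.
Bb to Gbb is 7 semitones. A major sixth is 9, so 7 makes it diminished.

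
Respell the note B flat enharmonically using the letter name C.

Cbb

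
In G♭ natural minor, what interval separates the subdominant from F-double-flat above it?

The subdominant of Gb natural minor is Cb.
Cb up to Fbb: letters C→F make it a fourth; 4 semitones makes it diminished.

diminished fourth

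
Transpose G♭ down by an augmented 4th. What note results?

A fourth below G lands on the letter D.
An augmented fourth spans 6 semitones, so Gb moves to pitch class 0. On the letter D that is Dbb.

Dbb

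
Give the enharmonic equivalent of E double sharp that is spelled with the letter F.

E## is pitch class 6. The letter F alone is pitch class 5.
To reach pitch class 6 from F requires an offset of +1 semitone, i.e. sharp: F#.

F#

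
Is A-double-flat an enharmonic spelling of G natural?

Abb is pitch class 7; G is pitch class 7.
All spellings map to pitch class 7, so they are enharmonically equivalent.

Yes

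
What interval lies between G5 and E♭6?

Counting letters G–A–B–C–D–E gives a sixth.
G→Eb = 8 semitones, 1 narrower than the major sixth (9), so minor.

minor sixth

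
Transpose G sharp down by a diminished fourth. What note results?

D##

A fourth below G lands on the letter D.
A diminished fourth spans 4 semitones, so G# moves to pitch class 4. On the letter D that is D##.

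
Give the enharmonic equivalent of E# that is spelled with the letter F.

Plain F sits at the same pitch as E#, so on the letter F the same pitch needs a natural: F.

F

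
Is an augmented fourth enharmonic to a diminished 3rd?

An augmented fourth spans 6 semitones; a diminished third spans 2.
The spans differ, so they are not enharmonic equivalents.

No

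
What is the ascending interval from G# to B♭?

The letter names run G→B, a span of 2 letter steps, so the interval is some kind of third.
G# to Bb is 2 semitones. A major third is 4, so 2 makes it diminished.

diminished third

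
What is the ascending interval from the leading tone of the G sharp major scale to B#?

The leading tone of G# major is F##.
F## up to B#: letters F→B make it a fourth; 5 semitones makes it perfect.

perfect fourth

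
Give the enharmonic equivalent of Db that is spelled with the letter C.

Plain C sits 1 semitone below Db, so on the letter C the same pitch needs a sharp: C#.

C#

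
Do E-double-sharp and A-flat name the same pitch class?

E## is pitch class 6; Ab is pitch class 8.
The pitch classes differ (6 vs. 8), so they are not enharmonic equivalents.

No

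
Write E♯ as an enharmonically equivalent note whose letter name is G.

Gbb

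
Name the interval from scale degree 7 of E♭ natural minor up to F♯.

Scale degree 7 of Eb natural minor is Db.
Db up to F#: letters D→F make it a third; 5 semitones makes it augmented.

augmented third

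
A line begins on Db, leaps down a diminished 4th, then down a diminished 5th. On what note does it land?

D#

A diminished fourth down from Db is A (letter A, 4 semitones down).
A diminished fifth down from A is D# (letter D, 6 semitones down).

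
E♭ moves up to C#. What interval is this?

augmented sixth

Counting letters E–F–G–A–B–C gives a sixth.
Eb→C# = 10 semitones, 1 wider than the major sixth (9), so augmented.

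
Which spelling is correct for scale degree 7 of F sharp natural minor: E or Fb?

E

Each scale degree takes a distinct letter name. Degree 7 of a scale on F must use the letter E.
E and Fb are enharmonically the same pitch, but only E uses the letter E, so it is the correct spelling here.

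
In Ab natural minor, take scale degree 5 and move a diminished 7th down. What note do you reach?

F#

Scale degree 5 of Ab natural minor is Eb.
A diminished seventh (9 semitones) below Eb lands on the letter F, giving F#.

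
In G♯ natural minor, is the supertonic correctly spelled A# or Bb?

A#

Each scale degree takes a distinct letter name. Degree 2 of a scale on G must use the letter A.
A# and Bb are enharmonically the same pitch, but only A# uses the letter A, so it is the correct spelling here.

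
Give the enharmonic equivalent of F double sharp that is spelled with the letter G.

G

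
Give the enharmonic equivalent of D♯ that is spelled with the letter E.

D# is pitch class 3. The letter E alone is pitch class 4.
To reach pitch class 3 from E requires an offset of -1 semitone, i.e. flat: Eb.

Eb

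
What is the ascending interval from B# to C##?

major second

Counting letters B–C gives a second.
B#→C## = 2 semitones, exactly the major second.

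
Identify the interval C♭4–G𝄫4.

diminished fifth

Counting letters C–D–E–F–G gives a fifth.
Cb→Gbb = 6 semitones, 1 narrower than the perfect fifth (7), so diminished.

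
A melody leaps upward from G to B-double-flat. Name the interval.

diminished third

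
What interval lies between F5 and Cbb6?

Counting letters F–G–A–B–C gives a fifth.
F→Cbb = 5 semitones, 2 narrower than the perfect fifth (7), so doubly diminished.

doubly diminished fifth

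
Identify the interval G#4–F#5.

The letter names run G→F, a span of 6 letter steps, so the interval is some kind of seventh.
G# to F# is 10 semitones. A major seventh is 11, so 10 makes it minor.

minor seventh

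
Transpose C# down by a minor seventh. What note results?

D#

C down a major seventh is Db, so the target letter is D.
From C#, a minor seventh is 10 semitones down: D#.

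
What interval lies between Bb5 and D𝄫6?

diminished third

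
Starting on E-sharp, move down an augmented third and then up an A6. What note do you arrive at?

A#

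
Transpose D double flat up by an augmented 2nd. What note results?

Eb

D up a major second is E, so the target letter is E.
From Dbb, an augmented second is 3 semitones up: Eb.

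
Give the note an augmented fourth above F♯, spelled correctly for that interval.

B#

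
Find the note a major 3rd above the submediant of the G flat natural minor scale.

Gb

The submediant of Gb natural minor is Ebb.
A major third (4 semitones) above Ebb lands on the letter G, giving Gb.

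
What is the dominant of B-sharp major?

The B# major scale runs B# C## D## E# F## G## A##.
Degree 5 is F##.

F##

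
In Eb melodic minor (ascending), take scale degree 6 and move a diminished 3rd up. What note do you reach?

Ebb

Scale degree 6 of Eb melodic minor (ascending) is C.
A diminished third (2 semitones) above C lands on the letter E, giving Ebb.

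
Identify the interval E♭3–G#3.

augmented third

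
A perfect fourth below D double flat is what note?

Abb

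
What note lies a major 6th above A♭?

A sixth above A lands on the letter F.
A major sixth spans 9 semitones, so Ab moves to pitch class 5. On the letter F that is F.

F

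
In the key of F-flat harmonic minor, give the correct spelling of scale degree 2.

Degree 2 takes the letter 1 step above F, which is G.
In harmonic minor, degree 2 sits 2 semitones above the tonic. Fb + 2 semitones is pitch class 6, spelled on G as Gb.

Gb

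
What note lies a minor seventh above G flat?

G up a major seventh is F#, so the target letter is F.
From Gb, a minor seventh is 10 semitones up: Fb.

Fb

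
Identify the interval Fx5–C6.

The letter names run F→C, a span of 4 letter steps, so the interval is some kind of fifth.
F## to C is 5 semitones. A perfect fifth is 7, so 5 makes it doubly diminished.

doubly diminished fifth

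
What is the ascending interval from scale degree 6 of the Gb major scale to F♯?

augmented second

Scale degree 6 of Gb major is Eb.
Eb up to F#: letters E→F make it a second; 3 semitones makes it augmented.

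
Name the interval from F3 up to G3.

Counting letters F–G gives a second.
F→G = 2 semitones, exactly the major second.

major second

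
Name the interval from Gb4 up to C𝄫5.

The letter names run G→C, a span of 3 letter steps, so the interval is some kind of fourth.
Gb to Cbb is 4 semitones. A perfect fourth is 5, so 4 makes it diminished.

diminished fourth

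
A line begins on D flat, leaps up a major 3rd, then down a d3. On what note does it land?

D#

A major third up from Db is F (letter F, 4 semitones up).
A diminished third down from F is D# (letter D, 2 semitones down).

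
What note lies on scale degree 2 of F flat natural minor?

The Fb natural minor scale runs Fb Gb Abb Bbb Cb Dbb Ebb.
Degree 2 is Gb.

Gb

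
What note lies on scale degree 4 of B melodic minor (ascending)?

E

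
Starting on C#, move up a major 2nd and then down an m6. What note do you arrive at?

A major second up from C# is D# (letter D, 2 semitones up).
A minor sixth down from D# is F## (letter F, 8 semitones down).

F##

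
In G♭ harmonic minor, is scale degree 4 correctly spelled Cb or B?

Cb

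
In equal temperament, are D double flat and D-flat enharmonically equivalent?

Dbb is pitch class 0; Db is pitch class 1.
The pitch classes differ (0 vs. 1), so they are not enharmonic equivalents.

No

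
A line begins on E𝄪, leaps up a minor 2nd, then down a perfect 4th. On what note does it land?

C##

A minor second up from E## is F## (letter F, 1 semitone up).
A perfect fourth down from F## is C## (letter C, 5 semitones down).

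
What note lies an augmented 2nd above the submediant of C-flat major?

The submediant of Cb major is Ab.
An augmented second (3 semitones) above Ab lands on the letter B, giving B.

B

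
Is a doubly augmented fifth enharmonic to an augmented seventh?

No

A doubly augmented fifth spans 9 semitones; an augmented seventh spans 12.
The spans differ, so they are not enharmonic equivalents.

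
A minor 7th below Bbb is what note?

B down a major seventh is C, so the target letter is C.
From Bbb, a minor seventh is 10 semitones down: Cb.

Cb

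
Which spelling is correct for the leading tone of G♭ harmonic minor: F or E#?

Each scale degree takes a distinct letter name. Degree 7 of a scale on G must use the letter F.
F and E# are enharmonically the same pitch, but only F uses the letter F, so it is the correct spelling here.

F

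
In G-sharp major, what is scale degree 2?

A#

The G# major scale runs G# A# B# C# D# E# F##.
Degree 2 is A#.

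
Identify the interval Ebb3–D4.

augmented seventh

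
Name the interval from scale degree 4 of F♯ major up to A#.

Scale degree 4 of F# major is B.
B up to A#: letters B→A make it a seventh; 11 semitones makes it major.

major seventh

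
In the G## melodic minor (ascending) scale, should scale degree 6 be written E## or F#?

E##

Each scale degree takes a distinct letter name. Degree 6 of a scale on G must use the letter E.
E## and F# are enharmonically the same pitch, but only E## uses the letter E, so it is the correct spelling here.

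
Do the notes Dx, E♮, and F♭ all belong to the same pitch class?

D## is pitch class 4; E is pitch class 4; Fb is pitch class 4.
All spellings map to pitch class 4, so they are enharmonically equivalent.

Yes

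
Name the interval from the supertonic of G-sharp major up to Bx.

The supertonic of G# major is A#.
A# up to B##: letters A→B make it a second; 3 semitones makes it augmented.

augmented second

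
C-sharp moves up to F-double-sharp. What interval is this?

augmented fourth

The letter names run C→F, a span of 3 letter steps, so the interval is some kind of fourth.
C# to F## is 6 semitones. A perfect fourth is 5, so 6 makes it augmented.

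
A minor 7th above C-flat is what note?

Bbb

C up a major seventh is B, so the target letter is B.
From Cb, a minor seventh is 10 semitones up: Bbb.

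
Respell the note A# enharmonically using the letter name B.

Bb

A# is pitch class 10. The letter B alone is pitch class 11.
To reach pitch class 10 from B requires an offset of -1 semitone, i.e. flat: Bb.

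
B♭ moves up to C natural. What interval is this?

major second

Counting letters B–C gives a second.
Bb→C = 2 semitones, exactly the major second.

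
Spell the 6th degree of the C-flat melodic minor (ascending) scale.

The Cb melodic minor (ascending) scale runs Cb Db Ebb Fb Gb Ab Bb.
Degree 6 is Ab.

Ab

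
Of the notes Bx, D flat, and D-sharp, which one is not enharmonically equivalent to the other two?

In 12-tone equal temperament, enharmonic equivalents share a pitch class. B## is pitch class 1; Db is pitch class 1; D# is pitch class 3.
B## and Db share pitch class 1, while D# is pitch class 3.

D#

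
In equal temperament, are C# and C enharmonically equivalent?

C# is pitch class 1; C is pitch class 0.
The pitch classes differ (1 vs. 0), so they are not enharmonic equivalents.

No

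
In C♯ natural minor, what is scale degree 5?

G#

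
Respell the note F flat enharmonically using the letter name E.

E

Fb is pitch class 4. The letter E alone is pitch class 4.
Pitch class 4 on E needs no accidental: E.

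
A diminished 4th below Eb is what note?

B

E down a perfect fourth is B, so the target letter is B.
From Eb, a diminished fourth is 4 semitones down: B.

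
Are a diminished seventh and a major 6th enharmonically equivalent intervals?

A diminished seventh spans 9 semitones; a major sixth spans 9.
They are enharmonically equivalent.

Yes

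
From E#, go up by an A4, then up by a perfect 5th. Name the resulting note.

An augmented fourth up from E# is A## (letter A, 6 semitones up).
A perfect fifth up from A## is E## (letter E, 7 semitones up).

E##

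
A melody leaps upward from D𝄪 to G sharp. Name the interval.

diminished fourth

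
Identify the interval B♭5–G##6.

doubly augmented sixth

The letter names run B→G, a span of 5 letter steps, so the interval is some kind of sixth.
Bb to G## is 11 semitones. A major sixth is 9, so 11 makes it doubly augmented.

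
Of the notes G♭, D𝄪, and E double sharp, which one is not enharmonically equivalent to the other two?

In 12-tone equal temperament, enharmonic equivalents share a pitch class. Gb is pitch class 6; D## is pitch class 4; E## is pitch class 6.
Gb and E## share pitch class 6, while D## is pitch class 4.

D##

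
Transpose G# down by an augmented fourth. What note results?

D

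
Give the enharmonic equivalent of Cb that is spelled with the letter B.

B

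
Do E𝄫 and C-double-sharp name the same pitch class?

Ebb is pitch class 2; C## is pitch class 2.
All spellings map to pitch class 2, so they are enharmonically equivalent.

Yes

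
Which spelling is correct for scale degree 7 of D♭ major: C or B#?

Each scale degree takes a distinct letter name. Degree 7 of a scale on D must use the letter C.
C and B# are enharmonically the same pitch, but only C uses the letter C, so it is the correct spelling here.

C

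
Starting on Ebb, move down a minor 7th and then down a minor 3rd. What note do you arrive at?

Db

A minor seventh down from Ebb is Fb (letter F, 10 semitones down).
A minor third down from Fb is Db (letter D, 3 semitones down).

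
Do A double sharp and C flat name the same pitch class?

Yes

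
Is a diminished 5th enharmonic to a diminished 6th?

A diminished fifth spans 6 semitones; a diminished sixth spans 7.
The spans differ, so they are not enharmonic equivalents.

No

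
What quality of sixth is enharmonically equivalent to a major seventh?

A major seventh spans 11 semitones.
A sixth spanning 11 semitones is doubly augmented (the major sixth is 9).

doubly augmented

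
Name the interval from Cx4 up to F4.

The letter names run C→F, a span of 3 letter steps, so the interval is some kind of fourth.
C## to F is 3 semitones. A perfect fourth is 5, so 3 makes it doubly diminished.

doubly diminished fourth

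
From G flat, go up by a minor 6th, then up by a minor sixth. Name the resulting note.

Cbb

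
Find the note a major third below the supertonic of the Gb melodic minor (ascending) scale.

The supertonic of Gb melodic minor (ascending) is Ab.
A major third (4 semitones) below Ab lands on the letter F, giving Fb.

Fb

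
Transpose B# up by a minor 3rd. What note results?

D#

A third above B lands on the letter D.
A minor third spans 3 semitones, so B# moves to pitch class 3. On the letter D that is D#.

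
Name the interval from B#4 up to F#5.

diminished fifth

The letter names run B→F, a span of 4 letter steps, so the interval is some kind of fifth.
B# to F# is 6 semitones. A perfect fifth is 7, so 6 makes it diminished.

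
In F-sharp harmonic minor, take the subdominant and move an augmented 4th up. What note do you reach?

E#

The subdominant of F# harmonic minor is B.
An augmented fourth (6 semitones) above B lands on the letter E, giving E#.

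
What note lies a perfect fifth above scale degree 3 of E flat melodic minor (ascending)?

Scale degree 3 of Eb melodic minor (ascending) is Gb.
A perfect fifth (7 semitones) above Gb lands on the letter D, giving Db.

Db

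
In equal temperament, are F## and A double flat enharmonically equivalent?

F## = pitch class 7 and Abb = pitch class 7 — the same pitch class, so they are enharmonic equivalents.

Yes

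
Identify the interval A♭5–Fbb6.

Counting letters A–B–C–D–E–F gives a sixth.
Ab→Fbb = 7 semitones, 2 narrower than the major sixth (9), so diminished.

diminished sixth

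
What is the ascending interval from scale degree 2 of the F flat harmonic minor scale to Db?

Scale degree 2 of Fb harmonic minor is Gb.
Gb up to Db: letters G→D make it a fifth; 7 semitones makes it perfect.

perfect fifth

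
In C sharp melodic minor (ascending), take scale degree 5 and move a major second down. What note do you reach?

Scale degree 5 of C# melodic minor (ascending) is G#.
A major second (2 semitones) below G# lands on the letter F, giving F#.

F#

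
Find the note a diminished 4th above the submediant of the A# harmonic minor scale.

Bb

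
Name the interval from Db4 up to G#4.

doubly augmented fourth

Counting letters D–E–F–G gives a fourth.
Db→G# = 7 semitones, 2 wider than the perfect fourth (5), so doubly augmented.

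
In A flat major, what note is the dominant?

Degree 5 takes the letter 4 steps above A, which is E.
In major, degree 5 sits 7 semitones above the tonic. Ab + 7 semitones is pitch class 3, spelled on E as Eb.

Eb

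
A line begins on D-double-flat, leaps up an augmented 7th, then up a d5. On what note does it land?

An augmented seventh up from Dbb is C (letter C, 12 semitones up).
A diminished fifth up from C is Gb (letter G, 6 semitones up).

Gb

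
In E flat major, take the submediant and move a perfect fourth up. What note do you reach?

The submediant of Eb major is C.
A perfect fourth (5 semitones) above C lands on the letter F, giving F.

F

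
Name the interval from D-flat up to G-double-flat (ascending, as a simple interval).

The letter names run D→G, a span of 3 letter steps, so the interval is some kind of fourth.
Db to Gbb is 4 semitones. A perfect fourth is 5, so 4 makes it diminished.

diminished fourth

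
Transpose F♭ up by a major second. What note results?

Gb

F up a major second is G, so the target letter is G.
From Fb, a major second is 2 semitones up: Gb.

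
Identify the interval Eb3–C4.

major sixth

The letter names run E→C, a span of 5 letter steps, so the interval is some kind of sixth.
Eb to C is 9 semitones. A major sixth is 9, so 9 makes it major.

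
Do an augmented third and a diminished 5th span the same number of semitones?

An augmented third spans 5 semitones; a diminished fifth spans 6.
The spans differ, so they are not enharmonic equivalents.

No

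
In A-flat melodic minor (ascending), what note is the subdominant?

Db

The Ab melodic minor (ascending) scale runs Ab Bb Cb Db Eb F G.
Degree 4 is Db.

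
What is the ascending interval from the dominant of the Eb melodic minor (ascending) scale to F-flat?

diminished fifth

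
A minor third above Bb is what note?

Db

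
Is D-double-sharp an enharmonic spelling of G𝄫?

D## is pitch class 4; Gbb is pitch class 5.
The pitch classes differ (4 vs. 5), so they are not enharmonic equivalents.

No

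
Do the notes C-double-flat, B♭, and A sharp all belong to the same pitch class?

Yes

Cbb is pitch class 10; Bb is pitch class 10; A# is pitch class 10.
All spellings map to pitch class 10, so they are enharmonically equivalent.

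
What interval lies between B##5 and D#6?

The letter names run B→D, a span of 2 letter steps, so the interval is some kind of third.
B## to D# is 2 semitones. A major third is 4, so 2 makes it diminished.

diminished third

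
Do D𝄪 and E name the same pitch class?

Yes

D## is pitch class 4; E is pitch class 4.
All spellings map to pitch class 4, so they are enharmonically equivalent.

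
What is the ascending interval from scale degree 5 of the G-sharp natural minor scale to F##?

Scale degree 5 of G# natural minor is D#.
D# up to F##: letters D→F make it a third; 4 semitones makes it major.

major third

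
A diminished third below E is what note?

A third below E lands on the letter C.
A diminished third spans 2 semitones, so E moves to pitch class 2. On the letter C that is C##.

C##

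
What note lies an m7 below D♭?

Eb

A seventh below D lands on the letter E.
A minor seventh spans 10 semitones, so Db moves to pitch class 3. On the letter E that is Eb.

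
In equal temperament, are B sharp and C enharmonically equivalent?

B# = pitch class 0 and C = pitch class 0 — the same pitch class, so they are enharmonic equivalents.

Yes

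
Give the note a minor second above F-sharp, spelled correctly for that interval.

G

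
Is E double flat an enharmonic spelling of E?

No

Ebb is pitch class 2; E is pitch class 4.
The pitch classes differ (2 vs. 4), so they are not enharmonic equivalents.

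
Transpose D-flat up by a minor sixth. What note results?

Bbb

D up a major sixth is B, so the target letter is B.
From Db, a minor sixth is 8 semitones up: Bbb.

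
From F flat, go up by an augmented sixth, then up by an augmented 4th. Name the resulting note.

G#

An augmented sixth up from Fb is D (letter D, 10 semitones up).
An augmented fourth up from D is G# (letter G, 6 semitones up).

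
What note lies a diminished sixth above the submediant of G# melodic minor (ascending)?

C

The submediant of G# melodic minor (ascending) is E#.
A diminished sixth (7 semitones) above E# lands on the letter C, giving C.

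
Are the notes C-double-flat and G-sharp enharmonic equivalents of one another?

No

Cbb is pitch class 10; G# is pitch class 8.
The pitch classes differ (10 vs. 8), so they are not enharmonic equivalents.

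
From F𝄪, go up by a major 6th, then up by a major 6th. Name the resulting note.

B##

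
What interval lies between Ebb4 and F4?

augmented second

Counting letters E–F gives a second.
Ebb→F = 3 semitones, 1 wider than the major second (2), so augmented.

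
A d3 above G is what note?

Bbb

G up a major third is B, so the target letter is B.
From G, a diminished third is 2 semitones up: Bbb.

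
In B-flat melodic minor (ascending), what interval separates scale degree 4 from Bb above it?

perfect fifth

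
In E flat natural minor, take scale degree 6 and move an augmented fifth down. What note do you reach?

Fbb

Scale degree 6 of Eb natural minor is Cb.
An augmented fifth (8 semitones) below Cb lands on the letter F, giving Fbb.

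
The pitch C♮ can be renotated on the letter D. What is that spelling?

Plain D sits 2 semitones above C, so on the letter D the same pitch needs a double flat: Dbb.

Dbb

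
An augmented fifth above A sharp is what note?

E##

A fifth above A lands on the letter E.
An augmented fifth spans 8 semitones, so A# moves to pitch class 6. On the letter E that is E##.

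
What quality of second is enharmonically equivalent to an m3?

augmented

A minor third spans 3 semitones.
A second spanning 3 semitones is augmented (the major second is 2).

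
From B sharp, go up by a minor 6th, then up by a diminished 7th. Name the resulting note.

F

A minor sixth up from B# is G# (letter G, 8 semitones up).
A diminished seventh up from G# is F (letter F, 9 semitones up).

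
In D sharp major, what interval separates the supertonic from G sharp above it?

minor third

The supertonic of D# major is E#.
E# up to G#: letters E→G make it a third; 3 semitones makes it minor.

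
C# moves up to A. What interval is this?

Counting letters C–D–E–F–G–A gives a sixth.
C#→A = 8 semitones, 1 narrower than the major sixth (9), so minor.

minor sixth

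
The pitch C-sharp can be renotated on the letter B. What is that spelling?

B##

C# is pitch class 1. The letter B alone is pitch class 11.
To reach pitch class 1 from B requires an offset of +2 semitones, i.e. double sharp: B##.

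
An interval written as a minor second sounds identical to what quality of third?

A minor second spans 1 semitone.
A third spanning 1 semitone is doubly diminished (the major third is 4).

doubly diminished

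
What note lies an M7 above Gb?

G up a major seventh is F#, so the target letter is F.
From Gb, a major seventh is 11 semitones up: F.

F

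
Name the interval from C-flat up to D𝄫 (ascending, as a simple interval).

minor second

Counting letters C–D gives a second.
Cb→Dbb = 1 semitone, 1 narrower than the major second (2), so minor.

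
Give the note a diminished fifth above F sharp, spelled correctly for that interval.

C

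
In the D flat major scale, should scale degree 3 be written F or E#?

F

Each scale degree takes a distinct letter name. Degree 3 of a scale on D must use the letter F.
F and E# are enharmonically the same pitch, but only F uses the letter F, so it is the correct spelling here.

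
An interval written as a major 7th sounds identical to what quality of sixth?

A major seventh spans 11 semitones.
A sixth spanning 11 semitones is doubly augmented (the major sixth is 9).

doubly augmented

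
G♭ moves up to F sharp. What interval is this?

augmented seventh

The letter names run G→F, a span of 6 letter steps, so the interval is some kind of seventh.
Gb to F# is 12 semitones. A major seventh is 11, so 12 makes it augmented.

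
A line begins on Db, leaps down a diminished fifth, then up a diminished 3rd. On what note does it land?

A diminished fifth down from Db is G (letter G, 6 semitones down).
A diminished third up from G is Bbb (letter B, 2 semitones up).

Bbb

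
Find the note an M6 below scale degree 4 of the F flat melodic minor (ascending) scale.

Dbb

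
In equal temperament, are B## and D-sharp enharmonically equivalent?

No

Two spellings are enharmonically equivalent only if they share a pitch class.
Here B## → 1, D# → 3; 1 ≠ 3, so they are not.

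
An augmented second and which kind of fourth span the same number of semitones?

An augmented second spans 3 semitones.
A fourth spanning 3 semitones is doubly diminished (the perfect fourth is 5).

doubly diminished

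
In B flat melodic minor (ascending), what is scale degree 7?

Degree 7 takes the letter 6 steps above B, which is A.
In melodic minor (ascending), degree 7 sits 11 semitones above the tonic. Bb + 11 semitones is pitch class 9, spelled on A as A.

A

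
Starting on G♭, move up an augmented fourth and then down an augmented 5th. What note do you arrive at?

An augmented fourth up from Gb is C (letter C, 6 semitones up).
An augmented fifth down from C is Fb (letter F, 8 semitones down).

Fb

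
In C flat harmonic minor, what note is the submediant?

The Cb harmonic minor scale runs Cb Db Ebb Fb Gb Abb Bb.
Degree 6 is Abb.

Abb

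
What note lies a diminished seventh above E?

Db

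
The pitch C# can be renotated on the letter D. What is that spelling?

Plain D sits 1 semitone above C#, so on the letter D the same pitch needs a flat: Db.

Db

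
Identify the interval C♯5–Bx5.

Counting letters C–D–E–F–G–A–B gives a seventh.
C#→B## = 12 semitones, 1 wider than the major seventh (11), so augmented.

augmented seventh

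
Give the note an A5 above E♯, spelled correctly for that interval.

B##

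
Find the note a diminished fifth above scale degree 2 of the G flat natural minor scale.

Scale degree 2 of Gb natural minor is Ab.
A diminished fifth (6 semitones) above Ab lands on the letter E, giving Ebb.

Ebb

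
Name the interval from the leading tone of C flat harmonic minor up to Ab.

minor seventh

The leading tone of Cb harmonic minor is Bb.
Bb up to Ab: letters B→A make it a seventh; 10 semitones makes it minor.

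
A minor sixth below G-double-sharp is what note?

B##

G down a major sixth is Bb, so the target letter is B.
From G##, a minor sixth is 8 semitones down: B##.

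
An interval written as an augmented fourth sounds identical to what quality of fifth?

diminished

An augmented fourth spans 6 semitones.
A fifth spanning 6 semitones is diminished (the perfect fifth is 7).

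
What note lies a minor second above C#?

D

A second above C lands on the letter D.
A minor second spans 1 semitone, so C# moves to pitch class 2. On the letter D that is D.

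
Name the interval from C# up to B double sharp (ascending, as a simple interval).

augmented seventh

The letter names run C→B, a span of 6 letter steps, so the interval is some kind of seventh.
C# to B## is 12 semitones. A major seventh is 11, so 12 makes it augmented.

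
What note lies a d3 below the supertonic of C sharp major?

B##

The supertonic of C# major is D#.
A diminished third (2 semitones) below D# lands on the letter B, giving B##.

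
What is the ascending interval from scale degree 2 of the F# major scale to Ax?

augmented second

Scale degree 2 of F# major is G#.
G# up to A##: letters G→A make it a second; 3 semitones makes it augmented.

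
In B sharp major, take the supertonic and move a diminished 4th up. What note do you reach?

The supertonic of B# major is C##.
A diminished fourth (4 semitones) above C## lands on the letter F, giving F#.

F#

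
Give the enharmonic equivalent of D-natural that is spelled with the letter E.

D is pitch class 2. The letter E alone is pitch class 4.
To reach pitch class 2 from E requires an offset of -2 semitones, i.e. double flat: Ebb.

Ebb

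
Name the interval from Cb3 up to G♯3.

doubly augmented fifth

Counting letters C–D–E–F–G gives a fifth.
Cb→G# = 9 semitones, 2 wider than the perfect fifth (7), so doubly augmented.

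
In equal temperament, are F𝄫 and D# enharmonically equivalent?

Yes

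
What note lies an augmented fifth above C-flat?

G

C up a perfect fifth is G, so the target letter is G.
From Cb, an augmented fifth is 8 semitones up: G.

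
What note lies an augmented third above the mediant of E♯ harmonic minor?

B##

The mediant of E# harmonic minor is G#.
An augmented third (5 semitones) above G# lands on the letter B, giving B##.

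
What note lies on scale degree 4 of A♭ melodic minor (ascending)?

Db

Degree 4 takes the letter 3 steps above A, which is D.
In melodic minor (ascending), degree 4 sits 5 semitones above the tonic. Ab + 5 semitones is pitch class 1, spelled on D as Db.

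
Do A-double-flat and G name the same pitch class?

Yes

Abb = pitch class 7 and G = pitch class 7 — the same pitch class, so they are enharmonic equivalents.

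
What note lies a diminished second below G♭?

A second below G lands on the letter F.
A diminished second spans 0 semitones, so Gb moves to pitch class 6. On the letter F that is F#.

F#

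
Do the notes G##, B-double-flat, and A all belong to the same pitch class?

G## is pitch class 9; Bbb is pitch class 9; A is pitch class 9.
All spellings map to pitch class 9, so they are enharmonically equivalent.

Yes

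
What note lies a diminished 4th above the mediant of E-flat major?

Cb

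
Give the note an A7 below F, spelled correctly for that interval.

A seventh below F lands on the letter G.
An augmented seventh spans 12 semitones, so F moves to pitch class 5. On the letter G that is Gbb.

Gbb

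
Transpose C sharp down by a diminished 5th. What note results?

A fifth below C lands on the letter F.
A diminished fifth spans 6 semitones, so C# moves to pitch class 7. On the letter F that is F##.

F##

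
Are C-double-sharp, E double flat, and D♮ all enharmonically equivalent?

Yes

C## = pitch class 2 and Ebb = pitch class 2 and D = pitch class 2 — the same pitch class, so they are enharmonic equivalents.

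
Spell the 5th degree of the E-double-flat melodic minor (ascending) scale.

Degree 5 takes the letter 4 steps above E, which is B.
In melodic minor (ascending), degree 5 sits 7 semitones above the tonic. Ebb + 7 semitones is pitch class 9, spelled on B as Bbb.

Bbb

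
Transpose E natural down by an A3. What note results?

Cb

A third below E lands on the letter C.
An augmented third spans 5 semitones, so E moves to pitch class 11. On the letter C that is Cb.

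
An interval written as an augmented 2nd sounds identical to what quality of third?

minor

An augmented second spans 3 semitones.
A third spanning 3 semitones is minor (the major third is 4).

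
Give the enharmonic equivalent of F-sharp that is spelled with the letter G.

Gb

Plain G sits 1 semitone above F#, so on the letter G the same pitch needs a flat: Gb.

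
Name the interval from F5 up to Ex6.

doubly augmented seventh

The letter names run F→E, a span of 6 letter steps, so the interval is some kind of seventh.
F to E## is 13 semitones. A major seventh is 11, so 13 makes it doubly augmented.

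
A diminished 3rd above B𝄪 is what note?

D#

A third above B lands on the letter D.
A diminished third spans 2 semitones, so B## moves to pitch class 3. On the letter D that is D#.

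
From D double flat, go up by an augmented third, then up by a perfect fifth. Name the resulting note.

An augmented third up from Dbb is F (letter F, 5 semitones up).
A perfect fifth up from F is C (letter C, 7 semitones up).

C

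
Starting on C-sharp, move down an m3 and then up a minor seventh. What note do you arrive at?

A minor third down from C# is A# (letter A, 3 semitones down).
A minor seventh up from A# is G# (letter G, 10 semitones up).

G#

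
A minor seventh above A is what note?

G

A up a major seventh is G#, so the target letter is G.
From A, a minor seventh is 10 semitones up: G.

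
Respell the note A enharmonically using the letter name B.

Bbb

A is pitch class 9. The letter B alone is pitch class 11.
To reach pitch class 9 from B requires an offset of -2 semitones, i.e. double flat: Bbb.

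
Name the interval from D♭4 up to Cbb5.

diminished seventh

Counting letters D–E–F–G–A–B–C gives a seventh.
Db→Cbb = 9 semitones, 2 narrower than the major seventh (11), so diminished.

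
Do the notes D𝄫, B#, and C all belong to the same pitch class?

Dbb is pitch class 0; B# is pitch class 0; C is pitch class 0.
All spellings map to pitch class 0, so they are enharmonically equivalent.

Yes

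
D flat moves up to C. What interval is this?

The letter names run D→C, a span of 6 letter steps, so the interval is some kind of seventh.
Db to C is 11 semitones. A major seventh is 11, so 11 makes it major.

major seventh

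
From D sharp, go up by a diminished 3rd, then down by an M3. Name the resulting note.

A diminished third up from D# is F (letter F, 2 semitones up).
A major third down from F is Db (letter D, 4 semitones down).

Db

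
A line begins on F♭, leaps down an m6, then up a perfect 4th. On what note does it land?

A minor sixth down from Fb is Ab (letter A, 8 semitones down).
A perfect fourth up from Ab is Db (letter D, 5 semitones up).

Db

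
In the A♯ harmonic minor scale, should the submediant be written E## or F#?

Each scale degree takes a distinct letter name. Degree 6 of a scale on A must use the letter F.
F# and E## are enharmonically the same pitch, but only F# uses the letter F, so it is the correct spelling here.

F#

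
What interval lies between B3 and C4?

minor second

Counting letters B–C gives a second.
B→C = 1 semitone, 1 narrower than the major second (2), so minor.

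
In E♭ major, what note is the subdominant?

Ab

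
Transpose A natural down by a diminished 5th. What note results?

A fifth below A lands on the letter D.
A diminished fifth spans 6 semitones, so A moves to pitch class 3. On the letter D that is D#.

D#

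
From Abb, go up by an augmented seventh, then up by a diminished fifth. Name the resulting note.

Db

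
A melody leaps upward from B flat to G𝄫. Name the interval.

diminished sixth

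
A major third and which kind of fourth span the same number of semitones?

A major third spans 4 semitones.
A fourth spanning 4 semitones is diminished (the perfect fourth is 5).

diminished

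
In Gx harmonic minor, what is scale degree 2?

A##

Degree 2 takes the letter 1 step above G, which is A.
In harmonic minor, degree 2 sits 2 semitones above the tonic. G## + 2 semitones is pitch class 11, spelled on A as A##.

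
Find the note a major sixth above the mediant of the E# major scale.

E##

The mediant of E# major is G##.
A major sixth (9 semitones) above G## lands on the letter E, giving E##.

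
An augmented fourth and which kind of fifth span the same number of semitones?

diminished

An augmented fourth spans 6 semitones.
A fifth spanning 6 semitones is diminished (the perfect fifth is 7).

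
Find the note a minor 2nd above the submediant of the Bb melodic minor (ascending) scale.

The submediant of Bb melodic minor (ascending) is G.
A minor second (1 semitone) above G lands on the letter A, giving Ab.

Ab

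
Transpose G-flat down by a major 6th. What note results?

A sixth below G lands on the letter B.
A major sixth spans 9 semitones, so Gb moves to pitch class 9. On the letter B that is Bbb.

Bbb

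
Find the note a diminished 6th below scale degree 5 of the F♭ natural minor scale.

E

Scale degree 5 of Fb natural minor is Cb.
A diminished sixth (7 semitones) below Cb lands on the letter E, giving E.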